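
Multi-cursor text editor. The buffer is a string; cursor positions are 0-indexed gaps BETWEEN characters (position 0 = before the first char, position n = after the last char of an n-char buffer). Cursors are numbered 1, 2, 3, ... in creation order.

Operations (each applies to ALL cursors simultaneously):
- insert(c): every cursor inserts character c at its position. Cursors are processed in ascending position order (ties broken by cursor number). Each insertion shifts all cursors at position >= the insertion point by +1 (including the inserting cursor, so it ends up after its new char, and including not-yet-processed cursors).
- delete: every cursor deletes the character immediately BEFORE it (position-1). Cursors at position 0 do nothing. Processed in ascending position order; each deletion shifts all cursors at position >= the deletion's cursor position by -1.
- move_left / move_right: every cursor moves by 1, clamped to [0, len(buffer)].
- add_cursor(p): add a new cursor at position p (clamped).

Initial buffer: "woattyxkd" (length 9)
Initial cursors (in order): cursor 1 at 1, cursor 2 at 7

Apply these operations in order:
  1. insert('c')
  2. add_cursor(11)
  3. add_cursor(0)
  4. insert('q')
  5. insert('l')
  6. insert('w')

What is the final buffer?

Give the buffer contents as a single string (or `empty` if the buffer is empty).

Answer: qlwwcqlwoattyxcqlwkdqlw

Derivation:
After op 1 (insert('c')): buffer="wcoattyxckd" (len 11), cursors c1@2 c2@9, authorship .1......2..
After op 2 (add_cursor(11)): buffer="wcoattyxckd" (len 11), cursors c1@2 c2@9 c3@11, authorship .1......2..
After op 3 (add_cursor(0)): buffer="wcoattyxckd" (len 11), cursors c4@0 c1@2 c2@9 c3@11, authorship .1......2..
After op 4 (insert('q')): buffer="qwcqoattyxcqkdq" (len 15), cursors c4@1 c1@4 c2@12 c3@15, authorship 4.11......22..3
After op 5 (insert('l')): buffer="qlwcqloattyxcqlkdql" (len 19), cursors c4@2 c1@6 c2@15 c3@19, authorship 44.111......222..33
After op 6 (insert('w')): buffer="qlwwcqlwoattyxcqlwkdqlw" (len 23), cursors c4@3 c1@8 c2@18 c3@23, authorship 444.1111......2222..333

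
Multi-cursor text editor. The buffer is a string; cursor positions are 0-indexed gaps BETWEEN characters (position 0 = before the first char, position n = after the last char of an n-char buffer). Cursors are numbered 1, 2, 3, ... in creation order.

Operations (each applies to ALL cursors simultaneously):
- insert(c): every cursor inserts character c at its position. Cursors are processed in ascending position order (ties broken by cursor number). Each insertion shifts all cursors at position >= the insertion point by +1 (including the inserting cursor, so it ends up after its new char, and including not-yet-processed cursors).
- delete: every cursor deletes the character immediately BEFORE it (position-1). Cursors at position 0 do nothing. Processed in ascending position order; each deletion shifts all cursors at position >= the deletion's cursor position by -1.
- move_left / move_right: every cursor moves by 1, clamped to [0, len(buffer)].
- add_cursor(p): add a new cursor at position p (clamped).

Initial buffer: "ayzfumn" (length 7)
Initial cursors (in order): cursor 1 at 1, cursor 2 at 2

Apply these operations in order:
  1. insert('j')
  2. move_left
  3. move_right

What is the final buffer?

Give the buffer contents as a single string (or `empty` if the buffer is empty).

After op 1 (insert('j')): buffer="ajyjzfumn" (len 9), cursors c1@2 c2@4, authorship .1.2.....
After op 2 (move_left): buffer="ajyjzfumn" (len 9), cursors c1@1 c2@3, authorship .1.2.....
After op 3 (move_right): buffer="ajyjzfumn" (len 9), cursors c1@2 c2@4, authorship .1.2.....

Answer: ajyjzfumn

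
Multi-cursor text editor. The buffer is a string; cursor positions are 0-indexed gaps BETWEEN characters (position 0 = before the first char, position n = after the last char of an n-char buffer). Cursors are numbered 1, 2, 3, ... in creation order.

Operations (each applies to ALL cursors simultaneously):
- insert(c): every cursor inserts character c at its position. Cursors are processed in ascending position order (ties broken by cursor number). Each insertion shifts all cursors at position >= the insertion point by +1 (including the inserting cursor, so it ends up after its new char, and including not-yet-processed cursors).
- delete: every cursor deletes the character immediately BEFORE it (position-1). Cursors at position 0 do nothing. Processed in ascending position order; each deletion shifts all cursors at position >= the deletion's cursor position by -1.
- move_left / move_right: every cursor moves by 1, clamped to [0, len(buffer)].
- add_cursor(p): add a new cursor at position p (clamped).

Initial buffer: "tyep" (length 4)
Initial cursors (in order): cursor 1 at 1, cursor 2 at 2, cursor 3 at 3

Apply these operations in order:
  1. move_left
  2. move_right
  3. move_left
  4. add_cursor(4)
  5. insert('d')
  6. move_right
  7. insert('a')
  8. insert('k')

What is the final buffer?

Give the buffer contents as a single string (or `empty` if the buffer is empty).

After op 1 (move_left): buffer="tyep" (len 4), cursors c1@0 c2@1 c3@2, authorship ....
After op 2 (move_right): buffer="tyep" (len 4), cursors c1@1 c2@2 c3@3, authorship ....
After op 3 (move_left): buffer="tyep" (len 4), cursors c1@0 c2@1 c3@2, authorship ....
After op 4 (add_cursor(4)): buffer="tyep" (len 4), cursors c1@0 c2@1 c3@2 c4@4, authorship ....
After op 5 (insert('d')): buffer="dtdydepd" (len 8), cursors c1@1 c2@3 c3@5 c4@8, authorship 1.2.3..4
After op 6 (move_right): buffer="dtdydepd" (len 8), cursors c1@2 c2@4 c3@6 c4@8, authorship 1.2.3..4
After op 7 (insert('a')): buffer="dtadyadeapda" (len 12), cursors c1@3 c2@6 c3@9 c4@12, authorship 1.12.23.3.44
After op 8 (insert('k')): buffer="dtakdyakdeakpdak" (len 16), cursors c1@4 c2@8 c3@12 c4@16, authorship 1.112.223.33.444

Answer: dtakdyakdeakpdak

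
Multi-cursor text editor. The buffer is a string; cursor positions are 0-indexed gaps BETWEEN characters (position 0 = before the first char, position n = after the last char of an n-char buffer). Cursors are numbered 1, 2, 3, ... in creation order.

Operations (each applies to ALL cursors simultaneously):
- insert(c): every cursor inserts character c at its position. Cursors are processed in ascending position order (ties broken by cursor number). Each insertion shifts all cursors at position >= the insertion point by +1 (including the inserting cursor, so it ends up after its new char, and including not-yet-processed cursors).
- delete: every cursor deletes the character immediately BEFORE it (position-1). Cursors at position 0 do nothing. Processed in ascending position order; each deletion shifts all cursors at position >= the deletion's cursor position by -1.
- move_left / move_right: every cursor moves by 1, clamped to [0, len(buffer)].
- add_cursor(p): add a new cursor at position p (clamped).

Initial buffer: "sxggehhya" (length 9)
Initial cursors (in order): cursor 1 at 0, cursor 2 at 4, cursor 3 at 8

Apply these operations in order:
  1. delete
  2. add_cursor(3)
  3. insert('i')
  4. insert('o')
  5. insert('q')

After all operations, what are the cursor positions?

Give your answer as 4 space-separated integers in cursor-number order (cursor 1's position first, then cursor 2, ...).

After op 1 (delete): buffer="sxgehha" (len 7), cursors c1@0 c2@3 c3@6, authorship .......
After op 2 (add_cursor(3)): buffer="sxgehha" (len 7), cursors c1@0 c2@3 c4@3 c3@6, authorship .......
After op 3 (insert('i')): buffer="isxgiiehhia" (len 11), cursors c1@1 c2@6 c4@6 c3@10, authorship 1...24...3.
After op 4 (insert('o')): buffer="iosxgiiooehhioa" (len 15), cursors c1@2 c2@9 c4@9 c3@14, authorship 11...2424...33.
After op 5 (insert('q')): buffer="ioqsxgiiooqqehhioqa" (len 19), cursors c1@3 c2@12 c4@12 c3@18, authorship 111...242424...333.

Answer: 3 12 18 12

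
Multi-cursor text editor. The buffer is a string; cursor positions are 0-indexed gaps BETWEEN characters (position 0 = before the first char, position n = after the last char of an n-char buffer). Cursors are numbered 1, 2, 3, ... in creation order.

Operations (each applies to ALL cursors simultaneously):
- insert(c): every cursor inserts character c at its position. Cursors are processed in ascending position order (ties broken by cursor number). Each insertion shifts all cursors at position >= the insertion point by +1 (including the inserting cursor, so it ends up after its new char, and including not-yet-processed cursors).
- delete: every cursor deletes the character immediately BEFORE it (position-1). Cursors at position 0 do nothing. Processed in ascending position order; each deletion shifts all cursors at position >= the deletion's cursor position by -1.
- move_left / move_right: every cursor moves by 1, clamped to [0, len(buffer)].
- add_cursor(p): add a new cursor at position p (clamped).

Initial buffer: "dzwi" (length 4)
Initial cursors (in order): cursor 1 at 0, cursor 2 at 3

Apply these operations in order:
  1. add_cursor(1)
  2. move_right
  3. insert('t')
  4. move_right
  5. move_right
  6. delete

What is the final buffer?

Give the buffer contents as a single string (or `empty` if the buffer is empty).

After op 1 (add_cursor(1)): buffer="dzwi" (len 4), cursors c1@0 c3@1 c2@3, authorship ....
After op 2 (move_right): buffer="dzwi" (len 4), cursors c1@1 c3@2 c2@4, authorship ....
After op 3 (insert('t')): buffer="dtztwit" (len 7), cursors c1@2 c3@4 c2@7, authorship .1.3..2
After op 4 (move_right): buffer="dtztwit" (len 7), cursors c1@3 c3@5 c2@7, authorship .1.3..2
After op 5 (move_right): buffer="dtztwit" (len 7), cursors c1@4 c3@6 c2@7, authorship .1.3..2
After op 6 (delete): buffer="dtzw" (len 4), cursors c1@3 c2@4 c3@4, authorship .1..

Answer: dtzw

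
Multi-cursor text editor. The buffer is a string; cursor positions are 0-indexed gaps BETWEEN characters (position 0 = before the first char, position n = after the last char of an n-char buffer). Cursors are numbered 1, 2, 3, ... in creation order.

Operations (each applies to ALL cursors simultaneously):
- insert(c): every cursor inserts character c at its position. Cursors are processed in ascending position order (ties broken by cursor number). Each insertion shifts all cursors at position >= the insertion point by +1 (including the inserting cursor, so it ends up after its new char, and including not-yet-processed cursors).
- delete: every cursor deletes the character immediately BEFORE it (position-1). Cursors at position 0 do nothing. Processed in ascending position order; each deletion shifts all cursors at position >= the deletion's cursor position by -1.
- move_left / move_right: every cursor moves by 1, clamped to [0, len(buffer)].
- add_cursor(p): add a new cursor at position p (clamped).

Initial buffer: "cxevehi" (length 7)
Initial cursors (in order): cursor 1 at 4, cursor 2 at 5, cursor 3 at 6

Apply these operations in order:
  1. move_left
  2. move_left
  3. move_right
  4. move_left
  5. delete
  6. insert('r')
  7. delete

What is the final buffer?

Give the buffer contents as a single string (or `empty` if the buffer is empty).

Answer: cehi

Derivation:
After op 1 (move_left): buffer="cxevehi" (len 7), cursors c1@3 c2@4 c3@5, authorship .......
After op 2 (move_left): buffer="cxevehi" (len 7), cursors c1@2 c2@3 c3@4, authorship .......
After op 3 (move_right): buffer="cxevehi" (len 7), cursors c1@3 c2@4 c3@5, authorship .......
After op 4 (move_left): buffer="cxevehi" (len 7), cursors c1@2 c2@3 c3@4, authorship .......
After op 5 (delete): buffer="cehi" (len 4), cursors c1@1 c2@1 c3@1, authorship ....
After op 6 (insert('r')): buffer="crrrehi" (len 7), cursors c1@4 c2@4 c3@4, authorship .123...
After op 7 (delete): buffer="cehi" (len 4), cursors c1@1 c2@1 c3@1, authorship ....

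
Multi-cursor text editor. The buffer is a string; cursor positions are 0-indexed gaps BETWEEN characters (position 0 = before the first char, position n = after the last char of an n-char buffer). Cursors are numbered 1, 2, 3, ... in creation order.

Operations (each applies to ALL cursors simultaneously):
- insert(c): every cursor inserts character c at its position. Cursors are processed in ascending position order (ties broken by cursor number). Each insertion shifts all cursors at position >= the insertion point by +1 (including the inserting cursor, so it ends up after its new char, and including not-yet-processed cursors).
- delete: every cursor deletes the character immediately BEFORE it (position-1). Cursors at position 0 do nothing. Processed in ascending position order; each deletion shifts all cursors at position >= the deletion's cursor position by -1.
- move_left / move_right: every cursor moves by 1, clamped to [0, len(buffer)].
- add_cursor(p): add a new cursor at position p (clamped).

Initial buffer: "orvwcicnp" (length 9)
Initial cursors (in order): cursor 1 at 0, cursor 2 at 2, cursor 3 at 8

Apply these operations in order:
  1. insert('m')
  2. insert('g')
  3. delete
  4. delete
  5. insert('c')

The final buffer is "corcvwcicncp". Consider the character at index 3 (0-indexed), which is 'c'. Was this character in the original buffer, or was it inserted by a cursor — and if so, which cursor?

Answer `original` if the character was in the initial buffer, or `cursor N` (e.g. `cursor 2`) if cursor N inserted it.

Answer: cursor 2

Derivation:
After op 1 (insert('m')): buffer="mormvwcicnmp" (len 12), cursors c1@1 c2@4 c3@11, authorship 1..2......3.
After op 2 (insert('g')): buffer="mgormgvwcicnmgp" (len 15), cursors c1@2 c2@6 c3@14, authorship 11..22......33.
After op 3 (delete): buffer="mormvwcicnmp" (len 12), cursors c1@1 c2@4 c3@11, authorship 1..2......3.
After op 4 (delete): buffer="orvwcicnp" (len 9), cursors c1@0 c2@2 c3@8, authorship .........
After op 5 (insert('c')): buffer="corcvwcicncp" (len 12), cursors c1@1 c2@4 c3@11, authorship 1..2......3.
Authorship (.=original, N=cursor N): 1 . . 2 . . . . . . 3 .
Index 3: author = 2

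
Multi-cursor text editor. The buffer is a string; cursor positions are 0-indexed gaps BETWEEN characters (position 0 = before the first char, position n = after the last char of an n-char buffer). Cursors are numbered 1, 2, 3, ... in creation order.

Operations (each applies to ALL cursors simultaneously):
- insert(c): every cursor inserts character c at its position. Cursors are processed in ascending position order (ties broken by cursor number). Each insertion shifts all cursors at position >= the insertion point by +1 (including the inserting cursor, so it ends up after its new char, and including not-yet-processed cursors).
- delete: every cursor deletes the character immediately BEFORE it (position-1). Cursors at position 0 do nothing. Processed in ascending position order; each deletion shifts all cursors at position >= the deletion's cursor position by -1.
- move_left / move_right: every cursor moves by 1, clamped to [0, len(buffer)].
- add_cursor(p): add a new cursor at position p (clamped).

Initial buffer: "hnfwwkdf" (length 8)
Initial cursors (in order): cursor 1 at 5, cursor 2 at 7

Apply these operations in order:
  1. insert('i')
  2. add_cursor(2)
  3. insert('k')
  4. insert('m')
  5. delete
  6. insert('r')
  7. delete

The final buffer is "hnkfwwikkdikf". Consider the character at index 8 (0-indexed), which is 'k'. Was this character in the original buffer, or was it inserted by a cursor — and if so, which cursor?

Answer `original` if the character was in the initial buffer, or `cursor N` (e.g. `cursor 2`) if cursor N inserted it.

Answer: original

Derivation:
After op 1 (insert('i')): buffer="hnfwwikdif" (len 10), cursors c1@6 c2@9, authorship .....1..2.
After op 2 (add_cursor(2)): buffer="hnfwwikdif" (len 10), cursors c3@2 c1@6 c2@9, authorship .....1..2.
After op 3 (insert('k')): buffer="hnkfwwikkdikf" (len 13), cursors c3@3 c1@8 c2@12, authorship ..3...11..22.
After op 4 (insert('m')): buffer="hnkmfwwikmkdikmf" (len 16), cursors c3@4 c1@10 c2@15, authorship ..33...111..222.
After op 5 (delete): buffer="hnkfwwikkdikf" (len 13), cursors c3@3 c1@8 c2@12, authorship ..3...11..22.
After op 6 (insert('r')): buffer="hnkrfwwikrkdikrf" (len 16), cursors c3@4 c1@10 c2@15, authorship ..33...111..222.
After op 7 (delete): buffer="hnkfwwikkdikf" (len 13), cursors c3@3 c1@8 c2@12, authorship ..3...11..22.
Authorship (.=original, N=cursor N): . . 3 . . . 1 1 . . 2 2 .
Index 8: author = original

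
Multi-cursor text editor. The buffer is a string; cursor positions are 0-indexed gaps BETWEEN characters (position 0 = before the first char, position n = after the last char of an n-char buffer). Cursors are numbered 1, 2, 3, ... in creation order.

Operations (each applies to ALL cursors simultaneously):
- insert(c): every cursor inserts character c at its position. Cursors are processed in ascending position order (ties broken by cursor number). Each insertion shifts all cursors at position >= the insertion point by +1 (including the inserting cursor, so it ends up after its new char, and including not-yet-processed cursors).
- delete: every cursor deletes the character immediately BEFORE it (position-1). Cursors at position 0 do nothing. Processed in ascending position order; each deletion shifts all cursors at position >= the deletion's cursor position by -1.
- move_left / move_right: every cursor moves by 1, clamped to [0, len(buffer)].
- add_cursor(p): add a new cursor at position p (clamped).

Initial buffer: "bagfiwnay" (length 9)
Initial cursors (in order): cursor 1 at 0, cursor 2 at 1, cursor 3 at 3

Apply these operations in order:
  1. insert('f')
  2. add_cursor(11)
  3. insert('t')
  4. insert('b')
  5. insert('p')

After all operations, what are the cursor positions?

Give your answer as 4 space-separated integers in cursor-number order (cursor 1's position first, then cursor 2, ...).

Answer: 4 9 15 23

Derivation:
After op 1 (insert('f')): buffer="fbfagffiwnay" (len 12), cursors c1@1 c2@3 c3@6, authorship 1.2..3......
After op 2 (add_cursor(11)): buffer="fbfagffiwnay" (len 12), cursors c1@1 c2@3 c3@6 c4@11, authorship 1.2..3......
After op 3 (insert('t')): buffer="ftbftagftfiwnaty" (len 16), cursors c1@2 c2@5 c3@9 c4@15, authorship 11.22..33.....4.
After op 4 (insert('b')): buffer="ftbbftbagftbfiwnatby" (len 20), cursors c1@3 c2@7 c3@12 c4@19, authorship 111.222..333.....44.
After op 5 (insert('p')): buffer="ftbpbftbpagftbpfiwnatbpy" (len 24), cursors c1@4 c2@9 c3@15 c4@23, authorship 1111.2222..3333.....444.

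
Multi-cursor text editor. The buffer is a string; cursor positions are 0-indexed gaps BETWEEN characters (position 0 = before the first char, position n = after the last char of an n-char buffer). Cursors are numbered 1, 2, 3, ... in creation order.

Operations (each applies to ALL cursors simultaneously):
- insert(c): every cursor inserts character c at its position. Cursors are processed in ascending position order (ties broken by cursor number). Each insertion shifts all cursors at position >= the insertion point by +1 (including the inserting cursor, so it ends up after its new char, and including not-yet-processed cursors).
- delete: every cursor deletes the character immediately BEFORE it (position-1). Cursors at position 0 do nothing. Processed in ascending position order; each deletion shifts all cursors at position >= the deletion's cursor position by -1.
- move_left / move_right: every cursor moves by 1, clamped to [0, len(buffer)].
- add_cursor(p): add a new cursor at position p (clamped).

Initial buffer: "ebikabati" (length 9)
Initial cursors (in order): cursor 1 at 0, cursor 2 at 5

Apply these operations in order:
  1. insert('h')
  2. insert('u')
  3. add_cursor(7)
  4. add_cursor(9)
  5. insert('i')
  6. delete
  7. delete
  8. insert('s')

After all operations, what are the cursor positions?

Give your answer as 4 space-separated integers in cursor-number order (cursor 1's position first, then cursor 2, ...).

After op 1 (insert('h')): buffer="hebikahbati" (len 11), cursors c1@1 c2@7, authorship 1.....2....
After op 2 (insert('u')): buffer="huebikahubati" (len 13), cursors c1@2 c2@9, authorship 11.....22....
After op 3 (add_cursor(7)): buffer="huebikahubati" (len 13), cursors c1@2 c3@7 c2@9, authorship 11.....22....
After op 4 (add_cursor(9)): buffer="huebikahubati" (len 13), cursors c1@2 c3@7 c2@9 c4@9, authorship 11.....22....
After op 5 (insert('i')): buffer="huiebikaihuiibati" (len 17), cursors c1@3 c3@9 c2@13 c4@13, authorship 111.....32224....
After op 6 (delete): buffer="huebikahubati" (len 13), cursors c1@2 c3@7 c2@9 c4@9, authorship 11.....22....
After op 7 (delete): buffer="hebikbati" (len 9), cursors c1@1 c2@5 c3@5 c4@5, authorship 1........
After op 8 (insert('s')): buffer="hsebiksssbati" (len 13), cursors c1@2 c2@9 c3@9 c4@9, authorship 11....234....

Answer: 2 9 9 9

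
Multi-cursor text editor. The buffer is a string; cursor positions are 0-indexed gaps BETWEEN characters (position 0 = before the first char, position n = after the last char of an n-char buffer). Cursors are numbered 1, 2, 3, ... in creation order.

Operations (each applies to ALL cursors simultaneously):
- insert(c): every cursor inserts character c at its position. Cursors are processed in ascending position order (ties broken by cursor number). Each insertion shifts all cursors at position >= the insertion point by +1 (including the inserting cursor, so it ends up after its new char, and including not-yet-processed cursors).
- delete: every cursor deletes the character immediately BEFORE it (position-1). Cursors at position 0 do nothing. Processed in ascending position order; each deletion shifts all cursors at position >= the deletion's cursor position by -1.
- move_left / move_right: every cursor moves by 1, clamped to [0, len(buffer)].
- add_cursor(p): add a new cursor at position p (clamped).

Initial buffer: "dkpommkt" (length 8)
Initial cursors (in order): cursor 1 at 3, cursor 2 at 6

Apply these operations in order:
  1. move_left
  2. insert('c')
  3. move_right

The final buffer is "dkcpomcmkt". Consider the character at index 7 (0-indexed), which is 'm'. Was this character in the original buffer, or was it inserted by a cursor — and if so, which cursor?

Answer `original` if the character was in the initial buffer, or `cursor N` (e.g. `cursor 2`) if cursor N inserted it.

Answer: original

Derivation:
After op 1 (move_left): buffer="dkpommkt" (len 8), cursors c1@2 c2@5, authorship ........
After op 2 (insert('c')): buffer="dkcpomcmkt" (len 10), cursors c1@3 c2@7, authorship ..1...2...
After op 3 (move_right): buffer="dkcpomcmkt" (len 10), cursors c1@4 c2@8, authorship ..1...2...
Authorship (.=original, N=cursor N): . . 1 . . . 2 . . .
Index 7: author = original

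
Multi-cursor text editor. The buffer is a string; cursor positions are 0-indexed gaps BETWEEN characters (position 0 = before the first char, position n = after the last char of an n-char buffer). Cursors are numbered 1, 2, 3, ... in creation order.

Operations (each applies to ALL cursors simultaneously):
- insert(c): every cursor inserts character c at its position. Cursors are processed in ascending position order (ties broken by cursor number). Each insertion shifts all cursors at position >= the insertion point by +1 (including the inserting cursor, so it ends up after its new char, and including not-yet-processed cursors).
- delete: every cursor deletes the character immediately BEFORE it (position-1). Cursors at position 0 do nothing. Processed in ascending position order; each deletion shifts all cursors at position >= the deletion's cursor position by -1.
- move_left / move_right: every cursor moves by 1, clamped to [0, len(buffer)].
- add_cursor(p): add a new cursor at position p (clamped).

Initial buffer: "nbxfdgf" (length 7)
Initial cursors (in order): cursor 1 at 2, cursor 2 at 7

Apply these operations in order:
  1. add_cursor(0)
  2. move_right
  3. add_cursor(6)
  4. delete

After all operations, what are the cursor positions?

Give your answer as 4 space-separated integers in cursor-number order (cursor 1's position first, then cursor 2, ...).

Answer: 1 3 0 3

Derivation:
After op 1 (add_cursor(0)): buffer="nbxfdgf" (len 7), cursors c3@0 c1@2 c2@7, authorship .......
After op 2 (move_right): buffer="nbxfdgf" (len 7), cursors c3@1 c1@3 c2@7, authorship .......
After op 3 (add_cursor(6)): buffer="nbxfdgf" (len 7), cursors c3@1 c1@3 c4@6 c2@7, authorship .......
After op 4 (delete): buffer="bfd" (len 3), cursors c3@0 c1@1 c2@3 c4@3, authorship ...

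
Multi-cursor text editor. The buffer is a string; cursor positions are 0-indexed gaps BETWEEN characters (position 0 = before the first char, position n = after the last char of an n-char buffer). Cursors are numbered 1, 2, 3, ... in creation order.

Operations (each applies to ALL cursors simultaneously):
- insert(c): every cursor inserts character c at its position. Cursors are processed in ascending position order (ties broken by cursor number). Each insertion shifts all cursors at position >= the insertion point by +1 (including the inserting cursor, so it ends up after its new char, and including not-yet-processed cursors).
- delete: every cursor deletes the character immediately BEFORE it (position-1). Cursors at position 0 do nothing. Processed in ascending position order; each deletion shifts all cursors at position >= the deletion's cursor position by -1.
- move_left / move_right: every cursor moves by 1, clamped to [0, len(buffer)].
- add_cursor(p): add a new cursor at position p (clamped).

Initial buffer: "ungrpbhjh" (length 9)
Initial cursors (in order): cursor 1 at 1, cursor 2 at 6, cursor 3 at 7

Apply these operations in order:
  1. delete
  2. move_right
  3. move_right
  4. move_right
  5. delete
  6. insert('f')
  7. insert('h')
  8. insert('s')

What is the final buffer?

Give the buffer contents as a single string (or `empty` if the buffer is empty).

Answer: ngfhspffhhss

Derivation:
After op 1 (delete): buffer="ngrpjh" (len 6), cursors c1@0 c2@4 c3@4, authorship ......
After op 2 (move_right): buffer="ngrpjh" (len 6), cursors c1@1 c2@5 c3@5, authorship ......
After op 3 (move_right): buffer="ngrpjh" (len 6), cursors c1@2 c2@6 c3@6, authorship ......
After op 4 (move_right): buffer="ngrpjh" (len 6), cursors c1@3 c2@6 c3@6, authorship ......
After op 5 (delete): buffer="ngp" (len 3), cursors c1@2 c2@3 c3@3, authorship ...
After op 6 (insert('f')): buffer="ngfpff" (len 6), cursors c1@3 c2@6 c3@6, authorship ..1.23
After op 7 (insert('h')): buffer="ngfhpffhh" (len 9), cursors c1@4 c2@9 c3@9, authorship ..11.2323
After op 8 (insert('s')): buffer="ngfhspffhhss" (len 12), cursors c1@5 c2@12 c3@12, authorship ..111.232323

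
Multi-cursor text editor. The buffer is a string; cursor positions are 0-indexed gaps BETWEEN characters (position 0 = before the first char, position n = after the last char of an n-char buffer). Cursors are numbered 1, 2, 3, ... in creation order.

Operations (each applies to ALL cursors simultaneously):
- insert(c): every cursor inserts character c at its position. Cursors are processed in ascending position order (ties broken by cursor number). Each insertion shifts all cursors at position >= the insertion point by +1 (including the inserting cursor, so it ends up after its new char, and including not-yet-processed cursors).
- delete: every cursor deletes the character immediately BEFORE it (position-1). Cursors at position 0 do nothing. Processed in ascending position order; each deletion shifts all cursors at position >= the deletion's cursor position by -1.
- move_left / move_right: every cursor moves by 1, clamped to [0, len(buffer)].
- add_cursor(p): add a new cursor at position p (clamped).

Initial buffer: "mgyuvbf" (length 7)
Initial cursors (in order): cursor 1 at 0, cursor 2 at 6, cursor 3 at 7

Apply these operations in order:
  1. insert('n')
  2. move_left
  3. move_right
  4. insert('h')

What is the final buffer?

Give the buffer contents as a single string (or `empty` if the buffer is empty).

Answer: nhmgyuvbnhfnh

Derivation:
After op 1 (insert('n')): buffer="nmgyuvbnfn" (len 10), cursors c1@1 c2@8 c3@10, authorship 1......2.3
After op 2 (move_left): buffer="nmgyuvbnfn" (len 10), cursors c1@0 c2@7 c3@9, authorship 1......2.3
After op 3 (move_right): buffer="nmgyuvbnfn" (len 10), cursors c1@1 c2@8 c3@10, authorship 1......2.3
After op 4 (insert('h')): buffer="nhmgyuvbnhfnh" (len 13), cursors c1@2 c2@10 c3@13, authorship 11......22.33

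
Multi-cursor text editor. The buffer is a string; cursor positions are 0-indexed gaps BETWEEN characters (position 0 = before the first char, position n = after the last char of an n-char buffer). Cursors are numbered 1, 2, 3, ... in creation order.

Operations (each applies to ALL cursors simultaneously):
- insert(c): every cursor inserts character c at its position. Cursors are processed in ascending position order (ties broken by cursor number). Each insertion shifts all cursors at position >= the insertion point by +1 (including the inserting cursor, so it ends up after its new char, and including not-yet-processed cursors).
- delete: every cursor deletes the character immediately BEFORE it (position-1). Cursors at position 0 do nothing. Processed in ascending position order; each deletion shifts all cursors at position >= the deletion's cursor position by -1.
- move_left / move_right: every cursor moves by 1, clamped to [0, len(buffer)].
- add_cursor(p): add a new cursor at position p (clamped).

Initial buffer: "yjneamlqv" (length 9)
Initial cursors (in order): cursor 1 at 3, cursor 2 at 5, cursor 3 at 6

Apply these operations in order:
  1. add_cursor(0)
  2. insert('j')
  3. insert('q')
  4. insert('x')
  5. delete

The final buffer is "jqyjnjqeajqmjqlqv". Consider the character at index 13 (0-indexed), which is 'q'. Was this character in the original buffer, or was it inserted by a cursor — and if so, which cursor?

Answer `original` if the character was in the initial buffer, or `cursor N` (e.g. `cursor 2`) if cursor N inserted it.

Answer: cursor 3

Derivation:
After op 1 (add_cursor(0)): buffer="yjneamlqv" (len 9), cursors c4@0 c1@3 c2@5 c3@6, authorship .........
After op 2 (insert('j')): buffer="jyjnjeajmjlqv" (len 13), cursors c4@1 c1@5 c2@8 c3@10, authorship 4...1..2.3...
After op 3 (insert('q')): buffer="jqyjnjqeajqmjqlqv" (len 17), cursors c4@2 c1@7 c2@11 c3@14, authorship 44...11..22.33...
After op 4 (insert('x')): buffer="jqxyjnjqxeajqxmjqxlqv" (len 21), cursors c4@3 c1@9 c2@14 c3@18, authorship 444...111..222.333...
After op 5 (delete): buffer="jqyjnjqeajqmjqlqv" (len 17), cursors c4@2 c1@7 c2@11 c3@14, authorship 44...11..22.33...
Authorship (.=original, N=cursor N): 4 4 . . . 1 1 . . 2 2 . 3 3 . . .
Index 13: author = 3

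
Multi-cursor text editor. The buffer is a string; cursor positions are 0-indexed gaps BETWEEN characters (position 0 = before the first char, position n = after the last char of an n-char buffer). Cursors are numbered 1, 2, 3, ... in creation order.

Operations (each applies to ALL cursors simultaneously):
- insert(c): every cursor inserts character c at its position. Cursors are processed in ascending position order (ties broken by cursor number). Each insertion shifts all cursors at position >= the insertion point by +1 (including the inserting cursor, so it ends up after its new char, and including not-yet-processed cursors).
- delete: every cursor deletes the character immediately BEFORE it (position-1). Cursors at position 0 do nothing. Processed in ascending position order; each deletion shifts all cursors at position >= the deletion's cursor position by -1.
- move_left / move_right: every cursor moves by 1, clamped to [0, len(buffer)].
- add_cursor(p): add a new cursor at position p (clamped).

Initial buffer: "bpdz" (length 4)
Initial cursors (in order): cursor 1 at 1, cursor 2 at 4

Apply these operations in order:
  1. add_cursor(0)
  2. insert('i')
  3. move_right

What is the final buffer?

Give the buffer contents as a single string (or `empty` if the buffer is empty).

After op 1 (add_cursor(0)): buffer="bpdz" (len 4), cursors c3@0 c1@1 c2@4, authorship ....
After op 2 (insert('i')): buffer="ibipdzi" (len 7), cursors c3@1 c1@3 c2@7, authorship 3.1...2
After op 3 (move_right): buffer="ibipdzi" (len 7), cursors c3@2 c1@4 c2@7, authorship 3.1...2

Answer: ibipdzi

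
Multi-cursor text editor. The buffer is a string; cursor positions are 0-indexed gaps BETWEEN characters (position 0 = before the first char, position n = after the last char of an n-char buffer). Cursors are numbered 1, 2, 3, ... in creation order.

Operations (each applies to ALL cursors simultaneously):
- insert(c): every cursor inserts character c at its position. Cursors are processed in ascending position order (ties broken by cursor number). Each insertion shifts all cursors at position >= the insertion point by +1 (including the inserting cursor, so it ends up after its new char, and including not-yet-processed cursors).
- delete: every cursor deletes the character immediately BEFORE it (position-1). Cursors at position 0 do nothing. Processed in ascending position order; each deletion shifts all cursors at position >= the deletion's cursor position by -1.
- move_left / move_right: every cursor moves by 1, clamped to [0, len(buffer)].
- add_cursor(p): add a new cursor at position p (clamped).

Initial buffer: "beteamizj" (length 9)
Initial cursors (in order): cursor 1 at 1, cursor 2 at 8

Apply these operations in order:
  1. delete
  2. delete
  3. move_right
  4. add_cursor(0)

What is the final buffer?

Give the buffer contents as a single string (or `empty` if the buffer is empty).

Answer: eteamj

Derivation:
After op 1 (delete): buffer="eteamij" (len 7), cursors c1@0 c2@6, authorship .......
After op 2 (delete): buffer="eteamj" (len 6), cursors c1@0 c2@5, authorship ......
After op 3 (move_right): buffer="eteamj" (len 6), cursors c1@1 c2@6, authorship ......
After op 4 (add_cursor(0)): buffer="eteamj" (len 6), cursors c3@0 c1@1 c2@6, authorship ......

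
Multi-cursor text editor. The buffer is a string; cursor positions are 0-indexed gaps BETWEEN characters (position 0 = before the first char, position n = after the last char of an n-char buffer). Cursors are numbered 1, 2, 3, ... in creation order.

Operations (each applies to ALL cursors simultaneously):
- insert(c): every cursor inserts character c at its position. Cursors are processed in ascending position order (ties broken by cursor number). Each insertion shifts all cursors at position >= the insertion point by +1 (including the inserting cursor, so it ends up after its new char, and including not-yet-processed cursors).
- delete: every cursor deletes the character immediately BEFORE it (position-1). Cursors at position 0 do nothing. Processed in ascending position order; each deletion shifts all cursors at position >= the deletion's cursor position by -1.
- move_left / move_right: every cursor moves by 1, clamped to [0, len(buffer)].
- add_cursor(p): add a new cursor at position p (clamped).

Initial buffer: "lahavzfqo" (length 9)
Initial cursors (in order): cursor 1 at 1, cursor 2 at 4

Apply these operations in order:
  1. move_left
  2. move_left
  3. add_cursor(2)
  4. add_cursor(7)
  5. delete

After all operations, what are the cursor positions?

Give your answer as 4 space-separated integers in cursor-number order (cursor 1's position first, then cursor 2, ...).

Answer: 0 0 0 4

Derivation:
After op 1 (move_left): buffer="lahavzfqo" (len 9), cursors c1@0 c2@3, authorship .........
After op 2 (move_left): buffer="lahavzfqo" (len 9), cursors c1@0 c2@2, authorship .........
After op 3 (add_cursor(2)): buffer="lahavzfqo" (len 9), cursors c1@0 c2@2 c3@2, authorship .........
After op 4 (add_cursor(7)): buffer="lahavzfqo" (len 9), cursors c1@0 c2@2 c3@2 c4@7, authorship .........
After op 5 (delete): buffer="havzqo" (len 6), cursors c1@0 c2@0 c3@0 c4@4, authorship ......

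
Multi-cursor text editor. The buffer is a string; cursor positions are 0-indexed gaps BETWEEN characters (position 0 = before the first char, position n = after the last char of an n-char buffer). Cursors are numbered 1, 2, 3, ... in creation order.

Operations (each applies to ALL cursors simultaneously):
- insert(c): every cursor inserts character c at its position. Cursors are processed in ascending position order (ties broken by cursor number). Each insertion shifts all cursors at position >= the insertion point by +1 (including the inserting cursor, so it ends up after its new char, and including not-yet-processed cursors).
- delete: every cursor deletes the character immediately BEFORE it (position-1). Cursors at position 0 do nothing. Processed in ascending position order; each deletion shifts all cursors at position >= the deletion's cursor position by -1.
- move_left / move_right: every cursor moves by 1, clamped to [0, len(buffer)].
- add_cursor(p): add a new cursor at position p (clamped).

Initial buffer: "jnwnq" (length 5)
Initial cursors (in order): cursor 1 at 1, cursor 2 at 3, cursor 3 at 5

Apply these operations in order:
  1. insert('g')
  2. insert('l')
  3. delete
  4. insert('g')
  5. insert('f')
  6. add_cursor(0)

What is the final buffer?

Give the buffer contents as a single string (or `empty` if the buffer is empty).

After op 1 (insert('g')): buffer="jgnwgnqg" (len 8), cursors c1@2 c2@5 c3@8, authorship .1..2..3
After op 2 (insert('l')): buffer="jglnwglnqgl" (len 11), cursors c1@3 c2@7 c3@11, authorship .11..22..33
After op 3 (delete): buffer="jgnwgnqg" (len 8), cursors c1@2 c2@5 c3@8, authorship .1..2..3
After op 4 (insert('g')): buffer="jggnwggnqgg" (len 11), cursors c1@3 c2@7 c3@11, authorship .11..22..33
After op 5 (insert('f')): buffer="jggfnwggfnqggf" (len 14), cursors c1@4 c2@9 c3@14, authorship .111..222..333
After op 6 (add_cursor(0)): buffer="jggfnwggfnqggf" (len 14), cursors c4@0 c1@4 c2@9 c3@14, authorship .111..222..333

Answer: jggfnwggfnqggf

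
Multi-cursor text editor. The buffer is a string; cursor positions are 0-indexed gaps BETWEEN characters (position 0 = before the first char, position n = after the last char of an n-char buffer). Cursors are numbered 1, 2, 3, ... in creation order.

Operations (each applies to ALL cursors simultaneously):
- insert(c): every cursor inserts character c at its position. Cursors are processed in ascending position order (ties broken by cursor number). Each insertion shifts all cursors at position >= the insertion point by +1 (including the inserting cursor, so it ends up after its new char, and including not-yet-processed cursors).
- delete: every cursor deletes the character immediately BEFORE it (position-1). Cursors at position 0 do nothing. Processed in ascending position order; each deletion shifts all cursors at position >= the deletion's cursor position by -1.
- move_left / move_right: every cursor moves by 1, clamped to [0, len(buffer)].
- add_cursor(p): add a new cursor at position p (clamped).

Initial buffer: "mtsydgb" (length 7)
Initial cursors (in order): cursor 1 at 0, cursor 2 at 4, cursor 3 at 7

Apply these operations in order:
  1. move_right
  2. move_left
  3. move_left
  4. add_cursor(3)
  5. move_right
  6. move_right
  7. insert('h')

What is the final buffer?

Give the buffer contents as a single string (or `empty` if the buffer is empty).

Answer: mthsydhhgbh

Derivation:
After op 1 (move_right): buffer="mtsydgb" (len 7), cursors c1@1 c2@5 c3@7, authorship .......
After op 2 (move_left): buffer="mtsydgb" (len 7), cursors c1@0 c2@4 c3@6, authorship .......
After op 3 (move_left): buffer="mtsydgb" (len 7), cursors c1@0 c2@3 c3@5, authorship .......
After op 4 (add_cursor(3)): buffer="mtsydgb" (len 7), cursors c1@0 c2@3 c4@3 c3@5, authorship .......
After op 5 (move_right): buffer="mtsydgb" (len 7), cursors c1@1 c2@4 c4@4 c3@6, authorship .......
After op 6 (move_right): buffer="mtsydgb" (len 7), cursors c1@2 c2@5 c4@5 c3@7, authorship .......
After op 7 (insert('h')): buffer="mthsydhhgbh" (len 11), cursors c1@3 c2@8 c4@8 c3@11, authorship ..1...24..3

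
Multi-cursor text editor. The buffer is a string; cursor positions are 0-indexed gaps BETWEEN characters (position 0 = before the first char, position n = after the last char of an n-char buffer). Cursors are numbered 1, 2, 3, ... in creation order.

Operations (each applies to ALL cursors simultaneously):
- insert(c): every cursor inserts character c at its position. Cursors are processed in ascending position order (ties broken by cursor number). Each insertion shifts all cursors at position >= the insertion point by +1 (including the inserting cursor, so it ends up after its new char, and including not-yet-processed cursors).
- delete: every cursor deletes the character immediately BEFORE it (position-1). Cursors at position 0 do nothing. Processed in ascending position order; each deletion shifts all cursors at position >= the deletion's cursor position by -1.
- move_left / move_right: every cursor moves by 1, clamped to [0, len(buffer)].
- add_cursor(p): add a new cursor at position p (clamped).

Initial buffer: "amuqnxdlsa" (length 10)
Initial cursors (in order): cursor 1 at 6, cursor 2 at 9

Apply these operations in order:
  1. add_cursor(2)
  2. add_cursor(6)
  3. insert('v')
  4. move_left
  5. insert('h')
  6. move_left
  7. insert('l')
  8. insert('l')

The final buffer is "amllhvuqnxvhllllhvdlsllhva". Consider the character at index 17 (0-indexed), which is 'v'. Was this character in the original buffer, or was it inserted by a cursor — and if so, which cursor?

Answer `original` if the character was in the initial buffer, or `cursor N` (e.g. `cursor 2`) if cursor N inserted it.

After op 1 (add_cursor(2)): buffer="amuqnxdlsa" (len 10), cursors c3@2 c1@6 c2@9, authorship ..........
After op 2 (add_cursor(6)): buffer="amuqnxdlsa" (len 10), cursors c3@2 c1@6 c4@6 c2@9, authorship ..........
After op 3 (insert('v')): buffer="amvuqnxvvdlsva" (len 14), cursors c3@3 c1@9 c4@9 c2@13, authorship ..3....14...2.
After op 4 (move_left): buffer="amvuqnxvvdlsva" (len 14), cursors c3@2 c1@8 c4@8 c2@12, authorship ..3....14...2.
After op 5 (insert('h')): buffer="amhvuqnxvhhvdlshva" (len 18), cursors c3@3 c1@11 c4@11 c2@16, authorship ..33....1144...22.
After op 6 (move_left): buffer="amhvuqnxvhhvdlshva" (len 18), cursors c3@2 c1@10 c4@10 c2@15, authorship ..33....1144...22.
After op 7 (insert('l')): buffer="amlhvuqnxvhllhvdlslhva" (len 22), cursors c3@3 c1@13 c4@13 c2@19, authorship ..333....111444...222.
After op 8 (insert('l')): buffer="amllhvuqnxvhllllhvdlsllhva" (len 26), cursors c3@4 c1@16 c4@16 c2@23, authorship ..3333....11141444...2222.
Authorship (.=original, N=cursor N): . . 3 3 3 3 . . . . 1 1 1 4 1 4 4 4 . . . 2 2 2 2 .
Index 17: author = 4

Answer: cursor 4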